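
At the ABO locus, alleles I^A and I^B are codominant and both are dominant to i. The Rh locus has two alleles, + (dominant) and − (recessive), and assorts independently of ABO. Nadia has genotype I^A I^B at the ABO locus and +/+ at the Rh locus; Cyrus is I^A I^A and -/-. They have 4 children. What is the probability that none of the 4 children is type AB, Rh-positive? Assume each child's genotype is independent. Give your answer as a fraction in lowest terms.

ABO cross I^A I^B × I^A I^A → 1/2 A, 1/2 AB.
Rh cross +/+ × -/- → 1 Rh+; so P(type AB, Rh-positive) = 1/2 × 1 = 1/2 per child.
P(not type AB, Rh-positive) = 1/2 for one child; (1/2)^4 = 1/16.

1/16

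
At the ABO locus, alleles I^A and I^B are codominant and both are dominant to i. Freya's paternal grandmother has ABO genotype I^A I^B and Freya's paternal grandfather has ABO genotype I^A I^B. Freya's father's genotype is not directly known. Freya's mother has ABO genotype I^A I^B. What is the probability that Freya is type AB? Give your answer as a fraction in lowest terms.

Freya's father's ABO genotype from I^A I^B × I^A I^B: 1/4 I^A I^A, 1/2 I^A I^B, 1/4 I^B I^B.
Crossing each possibility with the mother I^A I^B and summing P(type AB): 1/4·1/2 + 1/2·1/2 + 1/4·1/2 = 1/2.

1/2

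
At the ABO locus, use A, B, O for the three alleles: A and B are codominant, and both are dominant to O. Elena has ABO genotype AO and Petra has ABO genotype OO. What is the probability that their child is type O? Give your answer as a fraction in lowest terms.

ABO cross AO × OO → offspring phenotypes: 1/2 O, 1/2 A.
So P(type O) = 1/2.

1/2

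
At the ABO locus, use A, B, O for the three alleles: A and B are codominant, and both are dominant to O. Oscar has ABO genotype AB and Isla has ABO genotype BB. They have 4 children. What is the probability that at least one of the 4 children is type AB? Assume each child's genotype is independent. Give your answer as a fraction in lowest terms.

15/16

ABO cross AB × BB → 1/2 B, 1/2 AB.
So P(type AB) = 1/2 per child.
P(none) = (1/2)^4 = 1/16; P(at least one) = 1 − 1/16 = 15/16.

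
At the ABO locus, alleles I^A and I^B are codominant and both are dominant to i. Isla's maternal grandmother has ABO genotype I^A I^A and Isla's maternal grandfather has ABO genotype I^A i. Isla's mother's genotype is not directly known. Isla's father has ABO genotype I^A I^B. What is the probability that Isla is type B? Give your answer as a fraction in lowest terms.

1/8

Isla's mother's ABO genotype from I^A I^A × I^A i: 1/2 I^A I^A, 1/2 I^A i.
Crossing each possibility with the father I^A I^B and summing P(type B): 1/2·0 + 1/2·1/4 = 1/8.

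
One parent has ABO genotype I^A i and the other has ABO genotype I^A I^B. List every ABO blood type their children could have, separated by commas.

A, B, AB

Gametes from I^A i × I^A I^B give offspring ABO genotypes I^A I^A, I^A I^B, I^A i, I^B i, i.e. phenotypes A, B, AB.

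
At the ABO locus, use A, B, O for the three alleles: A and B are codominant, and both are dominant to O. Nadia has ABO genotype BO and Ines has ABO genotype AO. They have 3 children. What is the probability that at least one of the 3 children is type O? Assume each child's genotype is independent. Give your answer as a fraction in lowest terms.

37/64

ABO cross BO × AO → 1/4 O, 1/4 A, 1/4 B, 1/4 AB.
So P(type O) = 1/4 per child.
P(none) = (3/4)^3 = 27/64; P(at least one) = 1 − 27/64 = 37/64.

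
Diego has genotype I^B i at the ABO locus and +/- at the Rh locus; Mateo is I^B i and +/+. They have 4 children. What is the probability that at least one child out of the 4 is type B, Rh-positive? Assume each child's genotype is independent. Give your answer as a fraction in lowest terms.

255/256

ABO cross I^B i × I^B i → 1/4 O, 3/4 B.
Rh cross +/- × +/+ → 1 Rh+; so P(type B, Rh-positive) = 3/4 × 1 = 3/4 per child.
P(none) = (1/4)^4 = 1/256; P(at least one) = 1 − 1/256 = 255/256.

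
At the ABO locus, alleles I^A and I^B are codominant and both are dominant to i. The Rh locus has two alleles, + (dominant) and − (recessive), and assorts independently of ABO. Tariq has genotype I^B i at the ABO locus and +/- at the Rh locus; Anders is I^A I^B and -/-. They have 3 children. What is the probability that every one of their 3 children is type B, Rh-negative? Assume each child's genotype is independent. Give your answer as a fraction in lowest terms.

1/64

ABO cross I^B i × I^A I^B → 1/4 A, 1/2 B, 1/4 AB.
Rh cross +/- × -/- → 1/2 Rh+, 1/2 Rh-; so P(type B, Rh-negative) = 1/2 × 1/2 = 1/4 per child.
All 3 independent: (1/4)^3 = 1/64.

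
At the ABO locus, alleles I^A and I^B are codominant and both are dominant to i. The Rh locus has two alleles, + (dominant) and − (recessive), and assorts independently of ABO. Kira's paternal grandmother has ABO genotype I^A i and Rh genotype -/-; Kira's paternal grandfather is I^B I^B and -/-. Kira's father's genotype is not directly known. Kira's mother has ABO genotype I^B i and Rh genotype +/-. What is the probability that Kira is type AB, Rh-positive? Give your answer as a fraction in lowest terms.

1/16

Kira's father's ABO genotype from I^A i × I^B I^B: 1/2 I^A I^B, 1/2 I^B i.
Crossing each possibility with the mother I^B i and summing P(type AB): 1/2·1/4 + 1/2·0 = 1/8.
Similarly for Rh via the father's Rh distribution: P(Rh+) = 1/2.
Independent loci: 1/8 × 1/2 = 1/16.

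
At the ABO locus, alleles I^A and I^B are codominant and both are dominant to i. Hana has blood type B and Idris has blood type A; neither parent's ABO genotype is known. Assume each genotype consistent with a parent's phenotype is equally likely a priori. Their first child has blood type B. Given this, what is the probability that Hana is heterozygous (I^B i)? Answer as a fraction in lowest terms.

Possible genotypes: Hana ∈ {I^B I^B, I^B i}; Idris ∈ {I^A I^A, I^A i}.
Weight each parental genotype pair by prior × P(type-B child):
  I^B I^B × I^A i: posterior weight 2/3.
  I^B i × I^A i: posterior weight 1/3.
Sum the posterior weight over pairs where Hana is I^B i: 1/3.

1/3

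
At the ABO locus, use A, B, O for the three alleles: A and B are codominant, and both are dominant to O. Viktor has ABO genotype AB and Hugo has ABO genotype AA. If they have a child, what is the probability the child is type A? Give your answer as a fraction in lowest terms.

ABO cross AB × AA → offspring phenotypes: 1/2 A, 1/2 AB.
So P(type A) = 1/2.

1/2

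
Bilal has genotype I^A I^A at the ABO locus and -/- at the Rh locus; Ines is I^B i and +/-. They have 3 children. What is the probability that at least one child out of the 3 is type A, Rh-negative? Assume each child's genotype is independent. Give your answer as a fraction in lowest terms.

ABO cross I^A I^A × I^B i → 1/2 A, 1/2 AB.
Rh cross -/- × +/- → 1/2 Rh+, 1/2 Rh-; so P(type A, Rh-negative) = 1/2 × 1/2 = 1/4 per child.
P(none) = (3/4)^3 = 27/64; P(at least one) = 1 − 27/64 = 37/64.

37/64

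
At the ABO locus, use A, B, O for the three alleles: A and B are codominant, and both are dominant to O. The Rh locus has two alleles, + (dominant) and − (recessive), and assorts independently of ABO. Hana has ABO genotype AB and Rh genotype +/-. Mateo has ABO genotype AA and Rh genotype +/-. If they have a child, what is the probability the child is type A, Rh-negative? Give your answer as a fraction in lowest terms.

1/8

ABO cross AB × AA → offspring phenotypes: 1/2 A, 1/2 AB.
Rh cross +/- × +/- → 3/4 Rh+, 1/4 Rh-.
Independent loci: P(type A, Rh-negative) = 1/2 × 1/4 = 1/8.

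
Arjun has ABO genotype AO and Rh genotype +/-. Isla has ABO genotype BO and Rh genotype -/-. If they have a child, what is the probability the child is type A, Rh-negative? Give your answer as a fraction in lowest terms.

ABO cross AO × BO → offspring phenotypes: 1/4 O, 1/4 A, 1/4 B, 1/4 AB.
Rh cross +/- × -/- → 1/2 Rh+, 1/2 Rh-.
Independent loci: P(type A, Rh-negative) = 1/4 × 1/2 = 1/8.

1/8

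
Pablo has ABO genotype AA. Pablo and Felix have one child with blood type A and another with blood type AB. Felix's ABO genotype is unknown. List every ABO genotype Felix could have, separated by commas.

AB, BO

For each candidate genotype of Felix, check whether crossing it with AA can produce every observed child phenotype.
  AA → possible child types {A} ✗
  AB → possible child types {A, AB} ✓
  AO → possible child types {A} ✗
  BB → possible child types {AB} ✗
  BO → possible child types {A, AB} ✓
  OO → possible child types {A} ✗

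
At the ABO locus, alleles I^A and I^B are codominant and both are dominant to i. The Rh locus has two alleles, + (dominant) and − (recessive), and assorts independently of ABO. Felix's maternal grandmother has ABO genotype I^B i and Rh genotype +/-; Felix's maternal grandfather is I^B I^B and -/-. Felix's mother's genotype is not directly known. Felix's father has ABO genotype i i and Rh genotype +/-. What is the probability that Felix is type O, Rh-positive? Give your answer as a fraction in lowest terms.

5/32

Felix's mother's ABO genotype from I^B i × I^B I^B: 1/2 I^B I^B, 1/2 I^B i.
Crossing each possibility with the father i i and summing P(type O): 1/2·0 + 1/2·1/2 = 1/4.
Similarly for Rh via the mother's Rh distribution: P(Rh+) = 5/8.
Independent loci: 1/4 × 5/8 = 5/32.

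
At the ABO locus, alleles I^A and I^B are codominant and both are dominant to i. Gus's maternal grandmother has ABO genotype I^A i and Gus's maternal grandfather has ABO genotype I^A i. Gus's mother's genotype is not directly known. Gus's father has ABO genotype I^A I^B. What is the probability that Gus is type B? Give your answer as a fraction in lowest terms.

1/4

Gus's mother's ABO genotype from I^A i × I^A i: 1/4 I^A I^A, 1/2 I^A i, 1/4 i i.
Crossing each possibility with the father I^A I^B and summing P(type B): 1/4·0 + 1/2·1/4 + 1/4·1/2 = 1/4.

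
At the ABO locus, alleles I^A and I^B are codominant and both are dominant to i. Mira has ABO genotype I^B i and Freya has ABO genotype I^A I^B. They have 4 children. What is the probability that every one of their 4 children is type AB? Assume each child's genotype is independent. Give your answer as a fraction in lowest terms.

1/256

ABO cross I^B i × I^A I^B → 1/4 A, 1/2 B, 1/4 AB.
So P(type AB) = 1/4 per child.
All 4 independent: (1/4)^4 = 1/256.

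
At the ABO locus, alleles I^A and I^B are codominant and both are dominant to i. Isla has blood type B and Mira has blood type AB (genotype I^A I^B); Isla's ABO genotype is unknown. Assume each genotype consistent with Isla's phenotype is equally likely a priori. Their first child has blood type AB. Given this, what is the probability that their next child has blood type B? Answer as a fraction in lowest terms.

Possible genotypes: Isla ∈ {I^B I^B, I^B i}; Mira ∈ {I^A I^B}.
Weight each parental genotype pair by prior × P(type-AB child):
  I^B I^B × I^A I^B: posterior weight 2/3; P(next child type B) = 1/2.
  I^B i × I^A I^B: posterior weight 1/3; P(next child type B) = 1/2.
Weighted sum = 1/2.

1/2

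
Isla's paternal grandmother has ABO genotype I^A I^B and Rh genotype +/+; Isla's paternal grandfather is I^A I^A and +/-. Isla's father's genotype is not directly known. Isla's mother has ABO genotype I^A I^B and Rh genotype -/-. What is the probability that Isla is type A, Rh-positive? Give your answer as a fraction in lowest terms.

Isla's father's ABO genotype from I^A I^B × I^A I^A: 1/2 I^A I^A, 1/2 I^A I^B.
Crossing each possibility with the mother I^A I^B and summing P(type A): 1/2·1/2 + 1/2·1/4 = 3/8.
Similarly for Rh via the father's Rh distribution: P(Rh+) = 3/4.
Independent loci: 3/8 × 3/4 = 9/32.

9/32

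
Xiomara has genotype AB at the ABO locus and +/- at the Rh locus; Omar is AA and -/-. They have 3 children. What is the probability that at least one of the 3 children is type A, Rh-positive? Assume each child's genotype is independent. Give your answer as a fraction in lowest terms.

37/64

ABO cross AB × AA → 1/2 A, 1/2 AB.
Rh cross +/- × -/- → 1/2 Rh+, 1/2 Rh-; so P(type A, Rh-positive) = 1/2 × 1/2 = 1/4 per child.
P(none) = (3/4)^3 = 27/64; P(at least one) = 1 − 27/64 = 37/64.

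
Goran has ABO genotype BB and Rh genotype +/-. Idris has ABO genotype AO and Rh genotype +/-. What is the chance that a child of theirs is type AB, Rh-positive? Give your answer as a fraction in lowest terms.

3/8

ABO cross BB × AO → offspring phenotypes: 1/2 B, 1/2 AB.
Rh cross +/- × +/- → 3/4 Rh+, 1/4 Rh-.
Independent loci: P(type AB, Rh-positive) = 1/2 × 3/4 = 3/8.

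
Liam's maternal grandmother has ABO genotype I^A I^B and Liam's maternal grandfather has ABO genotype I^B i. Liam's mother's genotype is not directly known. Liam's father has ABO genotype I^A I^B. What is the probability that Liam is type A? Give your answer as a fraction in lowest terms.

1/4

Liam's mother's ABO genotype from I^A I^B × I^B i: 1/4 I^A I^B, 1/4 I^A i, 1/4 I^B I^B, 1/4 I^B i.
Crossing each possibility with the father I^A I^B and summing P(type A): 1/4·1/4 + 1/4·1/2 + 1/4·0 + 1/4·1/4 = 1/4.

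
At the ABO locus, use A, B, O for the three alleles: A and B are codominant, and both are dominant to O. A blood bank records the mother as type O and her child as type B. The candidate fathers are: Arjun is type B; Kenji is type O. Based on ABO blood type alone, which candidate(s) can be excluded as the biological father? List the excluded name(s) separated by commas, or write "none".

A candidate is excluded only if no genotype consistent with his phenotype could produce a type B child with a type O mother.
Kenji (type O): no genotype consistent with that phenotype can produce a type-B child with a type-O mother.

Kenji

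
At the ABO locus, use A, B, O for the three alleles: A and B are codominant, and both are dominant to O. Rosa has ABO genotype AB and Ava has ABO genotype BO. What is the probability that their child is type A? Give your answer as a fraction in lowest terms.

1/4

ABO cross AB × BO → offspring phenotypes: 1/4 A, 1/2 B, 1/4 AB.
So P(type A) = 1/4.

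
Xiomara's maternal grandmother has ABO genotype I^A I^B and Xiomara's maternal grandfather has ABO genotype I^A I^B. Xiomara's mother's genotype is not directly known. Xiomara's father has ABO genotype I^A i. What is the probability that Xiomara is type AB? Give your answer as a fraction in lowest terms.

Xiomara's mother's ABO genotype from I^A I^B × I^A I^B: 1/4 I^A I^A, 1/2 I^A I^B, 1/4 I^B I^B.
Crossing each possibility with the father I^A i and summing P(type AB): 1/4·0 + 1/2·1/4 + 1/4·1/2 = 1/4.

1/4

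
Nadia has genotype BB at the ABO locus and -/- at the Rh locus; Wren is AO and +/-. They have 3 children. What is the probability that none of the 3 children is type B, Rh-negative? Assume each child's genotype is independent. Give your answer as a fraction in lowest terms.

27/64

ABO cross BB × AO → 1/2 B, 1/2 AB.
Rh cross -/- × +/- → 1/2 Rh+, 1/2 Rh-; so P(type B, Rh-negative) = 1/2 × 1/2 = 1/4 per child.
P(not type B, Rh-negative) = 3/4 for one child; (3/4)^3 = 27/64.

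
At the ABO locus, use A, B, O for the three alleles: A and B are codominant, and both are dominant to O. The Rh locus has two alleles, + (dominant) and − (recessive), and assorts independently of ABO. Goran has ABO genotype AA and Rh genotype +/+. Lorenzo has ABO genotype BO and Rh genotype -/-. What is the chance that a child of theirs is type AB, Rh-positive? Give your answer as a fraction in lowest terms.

1/2

ABO cross AA × BO → offspring phenotypes: 1/2 A, 1/2 AB.
Rh cross +/+ × -/- → 1 Rh+.
Independent loci: P(type AB, Rh-positive) = 1/2 × 1 = 1/2.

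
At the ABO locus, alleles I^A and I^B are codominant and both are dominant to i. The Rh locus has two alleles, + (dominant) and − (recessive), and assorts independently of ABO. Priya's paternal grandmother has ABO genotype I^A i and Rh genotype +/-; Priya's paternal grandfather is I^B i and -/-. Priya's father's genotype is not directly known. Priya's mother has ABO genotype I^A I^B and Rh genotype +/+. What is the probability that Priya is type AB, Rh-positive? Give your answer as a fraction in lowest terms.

1/4

Priya's father's ABO genotype from I^A i × I^B i: 1/4 I^A I^B, 1/4 I^A i, 1/4 I^B i, 1/4 i i.
Crossing each possibility with the mother I^A I^B and summing P(type AB): 1/4·1/2 + 1/4·1/4 + 1/4·1/4 + 1/4·0 = 1/4.
Similarly for Rh via the father's Rh distribution: P(Rh+) = 1.
Independent loci: 1/4 × 1 = 1/4.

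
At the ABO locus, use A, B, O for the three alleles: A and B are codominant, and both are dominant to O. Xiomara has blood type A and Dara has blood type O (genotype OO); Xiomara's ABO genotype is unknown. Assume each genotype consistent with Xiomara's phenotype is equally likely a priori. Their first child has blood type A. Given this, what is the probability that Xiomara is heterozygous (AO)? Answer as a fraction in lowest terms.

1/3

Possible genotypes: Xiomara ∈ {AA, AO}; Dara ∈ {OO}.
Weight each parental genotype pair by prior × P(type-A child):
  AA × OO: posterior weight 2/3.
  AO × OO: posterior weight 1/3.
Sum the posterior weight over pairs where Xiomara is AO: 1/3.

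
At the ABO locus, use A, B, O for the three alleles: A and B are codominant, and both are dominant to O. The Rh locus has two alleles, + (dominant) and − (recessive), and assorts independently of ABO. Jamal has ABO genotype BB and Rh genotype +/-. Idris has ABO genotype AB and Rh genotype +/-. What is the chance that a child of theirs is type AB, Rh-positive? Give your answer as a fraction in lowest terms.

3/8

ABO cross BB × AB → offspring phenotypes: 1/2 B, 1/2 AB.
Rh cross +/- × +/- → 3/4 Rh+, 1/4 Rh-.
Independent loci: P(type AB, Rh-positive) = 1/2 × 3/4 = 3/8.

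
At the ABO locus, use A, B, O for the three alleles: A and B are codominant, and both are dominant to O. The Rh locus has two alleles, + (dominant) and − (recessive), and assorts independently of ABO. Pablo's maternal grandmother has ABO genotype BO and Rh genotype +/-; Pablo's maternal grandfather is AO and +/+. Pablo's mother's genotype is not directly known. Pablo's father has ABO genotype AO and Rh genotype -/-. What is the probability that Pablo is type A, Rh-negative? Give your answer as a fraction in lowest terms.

Pablo's mother's ABO genotype from BO × AO: 1/4 AB, 1/4 AO, 1/4 BO, 1/4 OO.
Crossing each possibility with the father AO and summing P(type A): 1/4·1/2 + 1/4·3/4 + 1/4·1/4 + 1/4·1/2 = 1/2.
Similarly for Rh via the mother's Rh distribution: P(Rh-) = 1/4.
Independent loci: 1/2 × 1/4 = 1/8.

1/8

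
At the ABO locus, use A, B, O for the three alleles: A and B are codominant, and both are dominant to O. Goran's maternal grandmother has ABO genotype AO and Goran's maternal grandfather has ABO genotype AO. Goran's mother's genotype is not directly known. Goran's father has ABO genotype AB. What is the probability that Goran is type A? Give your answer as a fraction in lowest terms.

Goran's mother's ABO genotype from AO × AO: 1/4 AA, 1/2 AO, 1/4 OO.
Crossing each possibility with the father AB and summing P(type A): 1/4·1/2 + 1/2·1/2 + 1/4·1/2 = 1/2.

1/2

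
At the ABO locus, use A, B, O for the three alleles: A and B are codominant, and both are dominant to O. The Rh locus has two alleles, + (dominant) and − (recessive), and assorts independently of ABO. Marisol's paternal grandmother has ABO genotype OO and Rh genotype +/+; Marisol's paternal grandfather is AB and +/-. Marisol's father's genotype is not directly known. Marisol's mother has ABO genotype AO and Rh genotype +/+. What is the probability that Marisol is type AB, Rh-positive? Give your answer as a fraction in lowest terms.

Marisol's father's ABO genotype from OO × AB: 1/2 AO, 1/2 BO.
Crossing each possibility with the mother AO and summing P(type AB): 1/2·0 + 1/2·1/4 = 1/8.
Similarly for Rh via the father's Rh distribution: P(Rh+) = 1.
Independent loci: 1/8 × 1 = 1/8.

1/8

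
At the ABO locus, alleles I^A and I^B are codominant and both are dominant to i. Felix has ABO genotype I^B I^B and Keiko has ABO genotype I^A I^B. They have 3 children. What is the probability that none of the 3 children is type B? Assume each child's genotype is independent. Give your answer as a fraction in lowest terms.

ABO cross I^B I^B × I^A I^B → 1/2 B, 1/2 AB.
So P(type B) = 1/2 per child.
P(not type B) = 1/2 for one child; (1/2)^3 = 1/8.

1/8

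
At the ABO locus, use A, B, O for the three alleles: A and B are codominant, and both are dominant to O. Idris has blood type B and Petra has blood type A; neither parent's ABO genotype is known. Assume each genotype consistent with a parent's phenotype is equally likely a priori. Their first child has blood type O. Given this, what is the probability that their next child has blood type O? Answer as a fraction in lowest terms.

Possible genotypes: Idris ∈ {BB, BO}; Petra ∈ {AA, AO}.
Weight each parental genotype pair by prior × P(type-O child):
  BO × AO: posterior weight 1; P(next child type O) = 1/4.
Weighted sum = 1/4.

1/4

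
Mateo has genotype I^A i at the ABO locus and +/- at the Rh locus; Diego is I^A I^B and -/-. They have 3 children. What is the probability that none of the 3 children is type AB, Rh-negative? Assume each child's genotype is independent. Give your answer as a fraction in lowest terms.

ABO cross I^A i × I^A I^B → 1/2 A, 1/4 B, 1/4 AB.
Rh cross +/- × -/- → 1/2 Rh+, 1/2 Rh-; so P(type AB, Rh-negative) = 1/4 × 1/2 = 1/8 per child.
P(not type AB, Rh-negative) = 7/8 for one child; (7/8)^3 = 343/512.

343/512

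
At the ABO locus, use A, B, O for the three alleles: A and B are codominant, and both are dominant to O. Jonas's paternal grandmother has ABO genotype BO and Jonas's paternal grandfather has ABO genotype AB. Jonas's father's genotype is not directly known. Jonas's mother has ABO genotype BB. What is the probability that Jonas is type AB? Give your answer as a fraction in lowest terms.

Jonas's father's ABO genotype from BO × AB: 1/4 AB, 1/4 AO, 1/4 BB, 1/4 BO.
Crossing each possibility with the mother BB and summing P(type AB): 1/4·1/2 + 1/4·1/2 + 1/4·0 + 1/4·0 = 1/4.

1/4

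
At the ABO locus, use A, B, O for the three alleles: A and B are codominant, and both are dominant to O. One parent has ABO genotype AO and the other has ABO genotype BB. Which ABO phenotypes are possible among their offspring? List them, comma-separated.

B, AB

Gametes from AO × BB give offspring ABO genotypes AB, BO, i.e. phenotypes B, AB.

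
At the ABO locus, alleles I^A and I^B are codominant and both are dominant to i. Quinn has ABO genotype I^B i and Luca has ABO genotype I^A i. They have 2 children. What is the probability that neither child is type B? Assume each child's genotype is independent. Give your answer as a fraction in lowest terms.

9/16

ABO cross I^B i × I^A i → 1/4 O, 1/4 A, 1/4 B, 1/4 AB.
So P(type B) = 1/4 per child.
P(not type B) = 3/4 for one child; (3/4)^2 = 9/16.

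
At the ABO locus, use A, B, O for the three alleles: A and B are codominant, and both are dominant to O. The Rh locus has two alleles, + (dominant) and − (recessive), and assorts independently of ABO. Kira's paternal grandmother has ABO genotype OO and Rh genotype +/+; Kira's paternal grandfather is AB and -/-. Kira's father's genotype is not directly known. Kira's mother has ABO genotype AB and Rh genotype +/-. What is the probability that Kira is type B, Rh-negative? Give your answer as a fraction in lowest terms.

3/32

Kira's father's ABO genotype from OO × AB: 1/2 AO, 1/2 BO.
Crossing each possibility with the mother AB and summing P(type B): 1/2·1/4 + 1/2·1/2 = 3/8.
Similarly for Rh via the father's Rh distribution: P(Rh-) = 1/4.
Independent loci: 3/8 × 1/4 = 3/32.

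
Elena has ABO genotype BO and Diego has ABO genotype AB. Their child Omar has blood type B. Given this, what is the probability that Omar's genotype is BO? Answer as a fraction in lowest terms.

1/2

Cross BO × AB → 1/4 AB, 1/4 AO, 1/4 BB, 1/4 BO.
Type-B genotypes among offspring: BB (1/4), BO (1/4); total 1/2.
P(BO | type B) = (1/4) / (1/2) = 1/2.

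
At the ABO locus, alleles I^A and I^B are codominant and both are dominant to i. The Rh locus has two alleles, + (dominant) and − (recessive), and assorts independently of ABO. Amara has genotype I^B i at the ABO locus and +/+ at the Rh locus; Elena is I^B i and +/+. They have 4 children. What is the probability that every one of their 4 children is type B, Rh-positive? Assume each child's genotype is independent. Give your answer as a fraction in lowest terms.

ABO cross I^B i × I^B i → 1/4 O, 3/4 B.
Rh cross +/+ × +/+ → 1 Rh+; so P(type B, Rh-positive) = 3/4 × 1 = 3/4 per child.
All 4 independent: (3/4)^4 = 81/256.

81/256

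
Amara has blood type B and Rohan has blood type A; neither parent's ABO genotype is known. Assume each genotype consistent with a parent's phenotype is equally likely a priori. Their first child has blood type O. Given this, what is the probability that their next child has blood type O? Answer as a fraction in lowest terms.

Possible genotypes: Amara ∈ {BB, BO}; Rohan ∈ {AA, AO}.
Weight each parental genotype pair by prior × P(type-O child):
  BO × AO: posterior weight 1; P(next child type O) = 1/4.
Weighted sum = 1/4.

1/4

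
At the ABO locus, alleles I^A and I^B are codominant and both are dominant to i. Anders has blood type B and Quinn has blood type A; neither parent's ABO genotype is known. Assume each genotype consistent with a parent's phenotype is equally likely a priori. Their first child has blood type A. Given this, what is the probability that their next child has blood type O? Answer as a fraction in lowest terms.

1/12

Possible genotypes: Anders ∈ {I^B I^B, I^B i}; Quinn ∈ {I^A I^A, I^A i}.
Weight each parental genotype pair by prior × P(type-A child):
  I^B i × I^A I^A: posterior weight 2/3; P(next child type O) = 0.
  I^B i × I^A i: posterior weight 1/3; P(next child type O) = 1/4.
Weighted sum = 1/12.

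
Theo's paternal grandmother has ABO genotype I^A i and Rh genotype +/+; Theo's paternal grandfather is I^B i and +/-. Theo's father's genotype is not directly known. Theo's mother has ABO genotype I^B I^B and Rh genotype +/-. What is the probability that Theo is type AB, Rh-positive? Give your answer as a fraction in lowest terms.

Theo's father's ABO genotype from I^A i × I^B i: 1/4 I^A I^B, 1/4 I^A i, 1/4 I^B i, 1/4 i i.
Crossing each possibility with the mother I^B I^B and summing P(type AB): 1/4·1/2 + 1/4·1/2 + 1/4·0 + 1/4·0 = 1/4.
Similarly for Rh via the father's Rh distribution: P(Rh+) = 7/8.
Independent loci: 1/4 × 7/8 = 7/32.

7/32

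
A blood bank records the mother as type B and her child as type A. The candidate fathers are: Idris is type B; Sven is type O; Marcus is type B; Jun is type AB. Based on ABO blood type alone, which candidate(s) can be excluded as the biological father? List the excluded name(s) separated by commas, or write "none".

Idris, Sven, Marcus

A candidate is excluded only if no genotype consistent with his phenotype could produce a type A child with a type B mother.
Idris (type B): no genotype consistent with that phenotype can produce a type-A child with a type-B mother.
Sven (type O): no genotype consistent with that phenotype can produce a type-A child with a type-B mother.
Marcus (type B): no genotype consistent with that phenotype can produce a type-A child with a type-B mother.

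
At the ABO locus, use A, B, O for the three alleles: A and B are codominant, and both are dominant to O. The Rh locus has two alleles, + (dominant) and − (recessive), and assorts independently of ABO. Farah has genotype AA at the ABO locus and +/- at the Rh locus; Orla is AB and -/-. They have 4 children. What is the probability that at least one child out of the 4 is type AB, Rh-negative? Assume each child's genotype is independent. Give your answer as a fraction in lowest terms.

175/256

ABO cross AA × AB → 1/2 A, 1/2 AB.
Rh cross +/- × -/- → 1/2 Rh+, 1/2 Rh-; so P(type AB, Rh-negative) = 1/2 × 1/2 = 1/4 per child.
P(none) = (3/4)^4 = 81/256; P(at least one) = 1 − 81/256 = 175/256.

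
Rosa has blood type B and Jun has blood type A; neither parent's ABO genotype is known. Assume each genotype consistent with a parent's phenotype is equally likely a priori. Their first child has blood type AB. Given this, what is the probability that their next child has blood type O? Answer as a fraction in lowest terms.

1/36

Possible genotypes: Rosa ∈ {BB, BO}; Jun ∈ {AA, AO}.
Weight each parental genotype pair by prior × P(type-AB child):
  BB × AA: posterior weight 4/9; P(next child type O) = 0.
  BB × AO: posterior weight 2/9; P(next child type O) = 0.
  BO × AA: posterior weight 2/9; P(next child type O) = 0.
  BO × AO: posterior weight 1/9; P(next child type O) = 1/4.
Weighted sum = 1/36.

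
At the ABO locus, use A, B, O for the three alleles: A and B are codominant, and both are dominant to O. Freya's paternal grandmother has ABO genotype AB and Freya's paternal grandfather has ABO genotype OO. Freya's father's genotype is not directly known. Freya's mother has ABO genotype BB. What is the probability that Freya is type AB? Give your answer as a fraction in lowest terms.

1/4

Freya's father's ABO genotype from AB × OO: 1/2 AO, 1/2 BO.
Crossing each possibility with the mother BB and summing P(type AB): 1/2·1/2 + 1/2·0 = 1/4.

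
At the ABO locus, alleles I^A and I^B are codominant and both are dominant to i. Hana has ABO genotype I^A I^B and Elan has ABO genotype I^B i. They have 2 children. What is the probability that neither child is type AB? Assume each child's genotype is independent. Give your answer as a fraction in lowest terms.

ABO cross I^A I^B × I^B i → 1/4 A, 1/2 B, 1/4 AB.
So P(type AB) = 1/4 per child.
P(not type AB) = 3/4 for one child; (3/4)^2 = 9/16.

9/16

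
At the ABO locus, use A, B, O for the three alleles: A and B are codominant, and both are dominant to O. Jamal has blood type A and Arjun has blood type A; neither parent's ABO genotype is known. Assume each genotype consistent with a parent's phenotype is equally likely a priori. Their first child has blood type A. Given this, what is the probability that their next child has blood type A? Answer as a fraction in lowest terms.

19/20

Possible genotypes: Jamal ∈ {AA, AO}; Arjun ∈ {AA, AO}.
Weight each parental genotype pair by prior × P(type-A child):
  AA × AA: posterior weight 4/15; P(next child type A) = 1.
  AA × AO: posterior weight 4/15; P(next child type A) = 1.
  AO × AA: posterior weight 4/15; P(next child type A) = 1.
  AO × AO: posterior weight 1/5; P(next child type A) = 3/4.
Weighted sum = 19/20.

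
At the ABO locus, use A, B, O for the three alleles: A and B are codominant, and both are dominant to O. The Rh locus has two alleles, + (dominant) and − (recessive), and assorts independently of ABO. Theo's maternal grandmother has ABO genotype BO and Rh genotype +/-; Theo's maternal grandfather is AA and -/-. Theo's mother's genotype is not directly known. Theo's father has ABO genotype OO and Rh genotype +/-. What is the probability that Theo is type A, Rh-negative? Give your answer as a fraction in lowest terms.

3/16

Theo's mother's ABO genotype from BO × AA: 1/2 AB, 1/2 AO.
Crossing each possibility with the father OO and summing P(type A): 1/2·1/2 + 1/2·1/2 = 1/2.
Similarly for Rh via the mother's Rh distribution: P(Rh-) = 3/8.
Independent loci: 1/2 × 3/8 = 3/16.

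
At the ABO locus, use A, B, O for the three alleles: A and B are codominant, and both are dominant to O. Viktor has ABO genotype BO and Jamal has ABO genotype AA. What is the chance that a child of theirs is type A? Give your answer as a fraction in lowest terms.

ABO cross BO × AA → offspring phenotypes: 1/2 A, 1/2 AB.
So P(type A) = 1/2.

1/2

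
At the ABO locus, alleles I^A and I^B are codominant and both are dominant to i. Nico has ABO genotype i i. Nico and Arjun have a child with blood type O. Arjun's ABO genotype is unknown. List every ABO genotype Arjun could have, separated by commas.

I^A i, I^B i, i i

For each candidate genotype of Arjun, check whether crossing it with i i can produce every observed child phenotype.
  I^A I^A → possible child types {A} ✗
  I^A I^B → possible child types {A, B} ✗
  I^A i → possible child types {O, A} ✓
  I^B I^B → possible child types {B} ✗
  I^B i → possible child types {O, B} ✓
  i i → possible child types {O} ✓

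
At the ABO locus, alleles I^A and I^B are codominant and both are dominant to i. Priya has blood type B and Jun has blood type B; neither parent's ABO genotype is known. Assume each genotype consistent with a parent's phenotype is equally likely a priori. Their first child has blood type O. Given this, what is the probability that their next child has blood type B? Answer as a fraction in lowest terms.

Possible genotypes: Priya ∈ {I^B I^B, I^B i}; Jun ∈ {I^B I^B, I^B i}.
Weight each parental genotype pair by prior × P(type-O child):
  I^B i × I^B i: posterior weight 1; P(next child type B) = 3/4.
Weighted sum = 3/4.

3/4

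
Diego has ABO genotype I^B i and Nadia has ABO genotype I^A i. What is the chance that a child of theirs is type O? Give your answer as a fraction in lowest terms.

ABO cross I^B i × I^A i → offspring phenotypes: 1/4 O, 1/4 A, 1/4 B, 1/4 AB.
So P(type O) = 1/4.

1/4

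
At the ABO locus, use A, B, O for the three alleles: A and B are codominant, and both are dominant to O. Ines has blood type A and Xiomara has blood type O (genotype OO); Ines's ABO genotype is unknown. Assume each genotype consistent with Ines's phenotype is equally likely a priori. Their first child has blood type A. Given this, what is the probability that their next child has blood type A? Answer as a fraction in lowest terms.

Possible genotypes: Ines ∈ {AA, AO}; Xiomara ∈ {OO}.
Weight each parental genotype pair by prior × P(type-A child):
  AA × OO: posterior weight 2/3; P(next child type A) = 1.
  AO × OO: posterior weight 1/3; P(next child type A) = 1/2.
Weighted sum = 5/6.

5/6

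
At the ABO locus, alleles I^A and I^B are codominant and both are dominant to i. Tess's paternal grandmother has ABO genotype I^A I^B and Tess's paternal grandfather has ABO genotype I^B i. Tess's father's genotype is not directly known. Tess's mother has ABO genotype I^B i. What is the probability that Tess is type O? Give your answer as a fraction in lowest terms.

Tess's father's ABO genotype from I^A I^B × I^B i: 1/4 I^A I^B, 1/4 I^A i, 1/4 I^B I^B, 1/4 I^B i.
Crossing each possibility with the mother I^B i and summing P(type O): 1/4·0 + 1/4·1/4 + 1/4·0 + 1/4·1/4 = 1/8.

1/8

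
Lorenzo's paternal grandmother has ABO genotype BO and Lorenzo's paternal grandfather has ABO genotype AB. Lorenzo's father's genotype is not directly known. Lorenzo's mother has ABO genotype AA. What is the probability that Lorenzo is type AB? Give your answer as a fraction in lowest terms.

1/2

Lorenzo's father's ABO genotype from BO × AB: 1/4 AB, 1/4 AO, 1/4 BB, 1/4 BO.
Crossing each possibility with the mother AA and summing P(type AB): 1/4·1/2 + 1/4·0 + 1/4·1 + 1/4·1/2 = 1/2.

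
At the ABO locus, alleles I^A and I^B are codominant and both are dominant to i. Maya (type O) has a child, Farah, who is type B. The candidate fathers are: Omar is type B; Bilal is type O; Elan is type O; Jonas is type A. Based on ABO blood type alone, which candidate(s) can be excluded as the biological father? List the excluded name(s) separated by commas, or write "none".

Bilal, Elan, Jonas

A candidate is excluded only if no genotype consistent with his phenotype could produce a type B child with a type O mother.
Bilal (type O): no genotype consistent with that phenotype can produce a type-B child with a type-O mother.
Elan (type O): no genotype consistent with that phenotype can produce a type-B child with a type-O mother.
Jonas (type A): no genotype consistent with that phenotype can produce a type-B child with a type-O mother.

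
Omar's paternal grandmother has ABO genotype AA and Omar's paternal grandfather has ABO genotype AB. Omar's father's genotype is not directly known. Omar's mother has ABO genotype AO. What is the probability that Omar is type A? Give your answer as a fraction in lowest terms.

Omar's father's ABO genotype from AA × AB: 1/2 AA, 1/2 AB.
Crossing each possibility with the mother AO and summing P(type A): 1/2·1 + 1/2·1/2 = 3/4.

3/4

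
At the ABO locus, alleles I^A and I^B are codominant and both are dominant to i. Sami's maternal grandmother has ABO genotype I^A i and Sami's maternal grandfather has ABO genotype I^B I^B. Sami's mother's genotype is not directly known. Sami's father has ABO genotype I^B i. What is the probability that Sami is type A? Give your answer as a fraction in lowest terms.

1/8

Sami's mother's ABO genotype from I^A i × I^B I^B: 1/2 I^A I^B, 1/2 I^B i.
Crossing each possibility with the father I^B i and summing P(type A): 1/2·1/4 + 1/2·0 = 1/8.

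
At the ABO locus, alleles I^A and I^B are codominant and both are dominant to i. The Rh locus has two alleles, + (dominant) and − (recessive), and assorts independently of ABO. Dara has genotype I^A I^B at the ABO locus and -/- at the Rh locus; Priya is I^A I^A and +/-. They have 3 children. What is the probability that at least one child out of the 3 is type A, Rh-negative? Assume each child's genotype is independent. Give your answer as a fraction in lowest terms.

ABO cross I^A I^B × I^A I^A → 1/2 A, 1/2 AB.
Rh cross -/- × +/- → 1/2 Rh+, 1/2 Rh-; so P(type A, Rh-negative) = 1/2 × 1/2 = 1/4 per child.
P(none) = (3/4)^3 = 27/64; P(at least one) = 1 − 27/64 = 37/64.

37/64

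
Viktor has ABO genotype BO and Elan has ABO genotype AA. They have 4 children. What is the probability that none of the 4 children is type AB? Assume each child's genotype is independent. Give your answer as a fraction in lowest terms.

1/16

ABO cross BO × AA → 1/2 A, 1/2 AB.
So P(type AB) = 1/2 per child.
P(not type AB) = 1/2 for one child; (1/2)^4 = 1/16.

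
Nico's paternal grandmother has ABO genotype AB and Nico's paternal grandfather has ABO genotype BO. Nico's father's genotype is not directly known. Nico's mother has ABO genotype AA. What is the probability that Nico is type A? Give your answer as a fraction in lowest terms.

1/2

Nico's father's ABO genotype from AB × BO: 1/4 AB, 1/4 AO, 1/4 BB, 1/4 BO.
Crossing each possibility with the mother AA and summing P(type A): 1/4·1/2 + 1/4·1 + 1/4·0 + 1/4·1/2 = 1/2.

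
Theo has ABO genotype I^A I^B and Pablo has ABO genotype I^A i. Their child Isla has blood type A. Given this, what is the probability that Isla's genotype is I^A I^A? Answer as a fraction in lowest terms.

Cross I^A I^B × I^A i → 1/4 I^A I^A, 1/4 I^A I^B, 1/4 I^A i, 1/4 I^B i.
Type-A genotypes among offspring: I^A I^A (1/4), I^A i (1/4); total 1/2.
P(I^A I^A | type A) = (1/4) / (1/2) = 1/2.

1/2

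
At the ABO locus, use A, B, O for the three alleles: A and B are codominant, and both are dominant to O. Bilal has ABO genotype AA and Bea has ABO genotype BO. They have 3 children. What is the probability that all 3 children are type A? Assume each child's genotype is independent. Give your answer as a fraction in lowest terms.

1/8

ABO cross AA × BO → 1/2 A, 1/2 AB.
So P(type A) = 1/2 per child.
All 3 independent: (1/2)^3 = 1/8.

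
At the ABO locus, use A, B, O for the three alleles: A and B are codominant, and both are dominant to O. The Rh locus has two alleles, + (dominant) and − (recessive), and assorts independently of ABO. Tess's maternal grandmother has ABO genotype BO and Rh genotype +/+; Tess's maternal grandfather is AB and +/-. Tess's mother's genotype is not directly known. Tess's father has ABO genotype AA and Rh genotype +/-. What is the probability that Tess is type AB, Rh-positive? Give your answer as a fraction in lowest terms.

7/16

Tess's mother's ABO genotype from BO × AB: 1/4 AB, 1/4 AO, 1/4 BB, 1/4 BO.
Crossing each possibility with the father AA and summing P(type AB): 1/4·1/2 + 1/4·0 + 1/4·1 + 1/4·1/2 = 1/2.
Similarly for Rh via the mother's Rh distribution: P(Rh+) = 7/8.
Independent loci: 1/2 × 7/8 = 7/16.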